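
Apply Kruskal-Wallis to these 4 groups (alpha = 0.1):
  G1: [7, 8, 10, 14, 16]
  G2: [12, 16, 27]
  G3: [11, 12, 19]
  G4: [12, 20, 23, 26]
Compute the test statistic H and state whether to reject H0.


Step 1: Combine all N = 15 observations and assign midranks.
sorted (value, group, rank): (7,G1,1), (8,G1,2), (10,G1,3), (11,G3,4), (12,G2,6), (12,G3,6), (12,G4,6), (14,G1,8), (16,G1,9.5), (16,G2,9.5), (19,G3,11), (20,G4,12), (23,G4,13), (26,G4,14), (27,G2,15)
Step 2: Sum ranks within each group.
R_1 = 23.5 (n_1 = 5)
R_2 = 30.5 (n_2 = 3)
R_3 = 21 (n_3 = 3)
R_4 = 45 (n_4 = 4)
Step 3: H = 12/(N(N+1)) * sum(R_i^2/n_i) - 3(N+1)
     = 12/(15*16) * (23.5^2/5 + 30.5^2/3 + 21^2/3 + 45^2/4) - 3*16
     = 0.050000 * 1073.78 - 48
     = 5.689167.
Step 4: Ties present; correction factor C = 1 - 30/(15^3 - 15) = 0.991071. Corrected H = 5.689167 / 0.991071 = 5.740420.
Step 5: Under H0, H ~ chi^2(3); p-value = 0.124945.
Step 6: alpha = 0.1. fail to reject H0.

H = 5.7404, df = 3, p = 0.124945, fail to reject H0.


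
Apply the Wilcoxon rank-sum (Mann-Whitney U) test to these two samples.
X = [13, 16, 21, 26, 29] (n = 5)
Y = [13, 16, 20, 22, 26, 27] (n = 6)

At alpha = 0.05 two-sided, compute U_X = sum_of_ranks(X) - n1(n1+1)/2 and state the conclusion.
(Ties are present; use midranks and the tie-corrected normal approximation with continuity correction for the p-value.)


Step 1: Combine and sort all 11 observations; assign midranks.
sorted (value, group): (13,X), (13,Y), (16,X), (16,Y), (20,Y), (21,X), (22,Y), (26,X), (26,Y), (27,Y), (29,X)
ranks: 13->1.5, 13->1.5, 16->3.5, 16->3.5, 20->5, 21->6, 22->7, 26->8.5, 26->8.5, 27->10, 29->11
Step 2: Rank sum for X: R1 = 1.5 + 3.5 + 6 + 8.5 + 11 = 30.5.
Step 3: U_X = R1 - n1(n1+1)/2 = 30.5 - 5*6/2 = 30.5 - 15 = 15.5.
       U_Y = n1*n2 - U_X = 30 - 15.5 = 14.5.
Step 4: Ties are present, so use the tie-corrected normal approximation (with continuity correction) for the p-value.
Step 5: p-value = 1.000000; compare to alpha = 0.05. fail to reject H0.

U_X = 15.5, p = 1.000000, fail to reject H0 at alpha = 0.05.


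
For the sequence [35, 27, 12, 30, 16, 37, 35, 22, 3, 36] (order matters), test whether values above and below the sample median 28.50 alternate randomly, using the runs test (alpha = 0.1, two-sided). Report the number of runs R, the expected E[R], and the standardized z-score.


Step 1: Compute median = 28.50; label A = above, B = below.
Labels in order: ABBABAABBA  (n_A = 5, n_B = 5)
Step 2: Count runs R = 7.
Step 3: Under H0 (random ordering), E[R] = 2*n_A*n_B/(n_A+n_B) + 1 = 2*5*5/10 + 1 = 6.0000.
        Var[R] = 2*n_A*n_B*(2*n_A*n_B - n_A - n_B) / ((n_A+n_B)^2 * (n_A+n_B-1)) = 2000/900 = 2.2222.
        SD[R] = 1.4907.
Step 4: Continuity-corrected z = (R - 0.5 - E[R]) / SD[R] = (7 - 0.5 - 6.0000) / 1.4907 = 0.3354.
Step 5: Two-sided p-value via normal approximation = 2*(1 - Phi(|z|)) = 0.737316.
Step 6: alpha = 0.1. fail to reject H0.

R = 7, z = 0.3354, p = 0.737316, fail to reject H0.


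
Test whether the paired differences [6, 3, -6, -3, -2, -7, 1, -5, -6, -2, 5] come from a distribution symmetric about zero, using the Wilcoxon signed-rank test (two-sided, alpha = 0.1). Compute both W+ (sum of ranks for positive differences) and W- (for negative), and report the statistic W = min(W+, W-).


Step 1: Drop any zero differences (none here) and take |d_i|.
|d| = [6, 3, 6, 3, 2, 7, 1, 5, 6, 2, 5]
Step 2: Midrank |d_i| (ties get averaged ranks).
ranks: |6|->9, |3|->4.5, |6|->9, |3|->4.5, |2|->2.5, |7|->11, |1|->1, |5|->6.5, |6|->9, |2|->2.5, |5|->6.5
Step 3: Attach original signs; sum ranks with positive sign and with negative sign.
W+ = 9 + 4.5 + 1 + 6.5 = 21
W- = 9 + 4.5 + 2.5 + 11 + 6.5 + 9 + 2.5 = 45
(Check: W+ + W- = 66 should equal n(n+1)/2 = 66.)
Step 4: Test statistic W = min(W+, W-) = 21.
Step 5: Ties in |d|, so use the tie-corrected normal approximation.
        E[W] = n(n+1)/4 = 11*12/4 = 33.
        Tie groups: |d|=2 (t=2), |d|=3 (t=2), |d|=5 (t=2), |d|=6 (t=3); sum(t^3 - t) = 42.
        Var[W] = n(n+1)(2n+1)/24 - sum(t^3-t)/48 = 3036/24 - 42/48 = 125.625.
        z = (W - E[W]) / sqrt(Var[W]) = (21 - 33) / 11.2083 = -1.0706.
        Two-sided p = 2*Phi(z) = 0.284332.
Step 6: alpha = 0.1. fail to reject H0.

W+ = 21, W- = 45, W = min = 21, p = 0.284332, fail to reject H0.


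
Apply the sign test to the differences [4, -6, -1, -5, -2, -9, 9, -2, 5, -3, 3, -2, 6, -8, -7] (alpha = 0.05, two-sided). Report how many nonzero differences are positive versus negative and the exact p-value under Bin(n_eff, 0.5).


Step 1: Discard zero differences. Original n = 15; n_eff = number of nonzero differences = 15.
Nonzero differences (with sign): +4, -6, -1, -5, -2, -9, +9, -2, +5, -3, +3, -2, +6, -8, -7
Step 2: Count signs: positive = 5, negative = 10.
Step 3: Under H0: P(positive) = 0.5, so the number of positives S ~ Bin(15, 0.5).
Step 4: Two-sided exact p-value = sum of Bin(15,0.5) probabilities at or below the observed probability = 0.301758.
Step 5: alpha = 0.05. fail to reject H0.

n_eff = 15, pos = 5, neg = 10, p = 0.301758, fail to reject H0.


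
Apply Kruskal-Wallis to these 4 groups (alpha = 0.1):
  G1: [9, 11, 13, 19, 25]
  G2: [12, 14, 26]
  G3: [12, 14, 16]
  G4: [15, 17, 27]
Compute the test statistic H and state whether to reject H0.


Step 1: Combine all N = 14 observations and assign midranks.
sorted (value, group, rank): (9,G1,1), (11,G1,2), (12,G2,3.5), (12,G3,3.5), (13,G1,5), (14,G2,6.5), (14,G3,6.5), (15,G4,8), (16,G3,9), (17,G4,10), (19,G1,11), (25,G1,12), (26,G2,13), (27,G4,14)
Step 2: Sum ranks within each group.
R_1 = 31 (n_1 = 5)
R_2 = 23 (n_2 = 3)
R_3 = 19 (n_3 = 3)
R_4 = 32 (n_4 = 3)
Step 3: H = 12/(N(N+1)) * sum(R_i^2/n_i) - 3(N+1)
     = 12/(14*15) * (31^2/5 + 23^2/3 + 19^2/3 + 32^2/3) - 3*15
     = 0.057143 * 830.2 - 45
     = 2.440000.
Step 4: Ties present; correction factor C = 1 - 12/(14^3 - 14) = 0.995604. Corrected H = 2.440000 / 0.995604 = 2.450773.
Step 5: Under H0, H ~ chi^2(3); p-value = 0.484253.
Step 6: alpha = 0.1. fail to reject H0.

H = 2.4508, df = 3, p = 0.484253, fail to reject H0.


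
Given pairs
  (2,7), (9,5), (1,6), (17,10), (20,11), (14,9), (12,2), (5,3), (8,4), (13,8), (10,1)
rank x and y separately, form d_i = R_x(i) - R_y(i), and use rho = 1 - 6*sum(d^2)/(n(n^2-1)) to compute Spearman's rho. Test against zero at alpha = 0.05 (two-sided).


Step 1: Rank x and y separately (midranks; no ties here).
rank(x): 2->2, 9->5, 1->1, 17->10, 20->11, 14->9, 12->7, 5->3, 8->4, 13->8, 10->6
rank(y): 7->7, 5->5, 6->6, 10->10, 11->11, 9->9, 2->2, 3->3, 4->4, 8->8, 1->1
Step 2: d_i = R_x(i) - R_y(i); compute d_i^2.
  (2-7)^2=25, (5-5)^2=0, (1-6)^2=25, (10-10)^2=0, (11-11)^2=0, (9-9)^2=0, (7-2)^2=25, (3-3)^2=0, (4-4)^2=0, (8-8)^2=0, (6-1)^2=25
sum(d^2) = 100.
Step 3: rho = 1 - 6*100 / (11*(11^2 - 1)) = 1 - 600/1320 = 0.545455.
Step 4: Under H0, t = rho * sqrt((n-2)/(1-rho^2)) = 1.9524 ~ t(9).
Step 5: Two-sided p-value from the t-distribution with 9 df = 0.082651.
Step 6: alpha = 0.05. fail to reject H0.

rho = 0.5455, p = 0.082651, fail to reject H0 at alpha = 0.05.


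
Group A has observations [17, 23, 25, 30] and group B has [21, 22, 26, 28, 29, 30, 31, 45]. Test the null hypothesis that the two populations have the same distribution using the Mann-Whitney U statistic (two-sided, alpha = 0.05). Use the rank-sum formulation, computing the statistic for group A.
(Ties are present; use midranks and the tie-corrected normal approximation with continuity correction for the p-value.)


Step 1: Combine and sort all 12 observations; assign midranks.
sorted (value, group): (17,X), (21,Y), (22,Y), (23,X), (25,X), (26,Y), (28,Y), (29,Y), (30,X), (30,Y), (31,Y), (45,Y)
ranks: 17->1, 21->2, 22->3, 23->4, 25->5, 26->6, 28->7, 29->8, 30->9.5, 30->9.5, 31->11, 45->12
Step 2: Rank sum for X: R1 = 1 + 4 + 5 + 9.5 = 19.5.
Step 3: U_X = R1 - n1(n1+1)/2 = 19.5 - 4*5/2 = 19.5 - 10 = 9.5.
       U_Y = n1*n2 - U_X = 32 - 9.5 = 22.5.
Step 4: Ties are present, so use the tie-corrected normal approximation (with continuity correction) for the p-value.
Step 5: p-value = 0.307332; compare to alpha = 0.05. fail to reject H0.

U_X = 9.5, p = 0.307332, fail to reject H0 at alpha = 0.05.


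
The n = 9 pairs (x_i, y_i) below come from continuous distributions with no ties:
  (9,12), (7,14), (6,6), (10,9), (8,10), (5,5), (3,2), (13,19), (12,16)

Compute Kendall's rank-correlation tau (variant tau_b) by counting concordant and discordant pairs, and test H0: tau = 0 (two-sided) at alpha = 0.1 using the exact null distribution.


Step 1: Enumerate the 36 unordered pairs (i,j) with i<j and classify each by sign(x_j-x_i) * sign(y_j-y_i).
  (1,2):dx=-2,dy=+2->D; (1,3):dx=-3,dy=-6->C; (1,4):dx=+1,dy=-3->D; (1,5):dx=-1,dy=-2->C
  (1,6):dx=-4,dy=-7->C; (1,7):dx=-6,dy=-10->C; (1,8):dx=+4,dy=+7->C; (1,9):dx=+3,dy=+4->C
  (2,3):dx=-1,dy=-8->C; (2,4):dx=+3,dy=-5->D; (2,5):dx=+1,dy=-4->D; (2,6):dx=-2,dy=-9->C
  (2,7):dx=-4,dy=-12->C; (2,8):dx=+6,dy=+5->C; (2,9):dx=+5,dy=+2->C; (3,4):dx=+4,dy=+3->C
  (3,5):dx=+2,dy=+4->C; (3,6):dx=-1,dy=-1->C; (3,7):dx=-3,dy=-4->C; (3,8):dx=+7,dy=+13->C
  (3,9):dx=+6,dy=+10->C; (4,5):dx=-2,dy=+1->D; (4,6):dx=-5,dy=-4->C; (4,7):dx=-7,dy=-7->C
  (4,8):dx=+3,dy=+10->C; (4,9):dx=+2,dy=+7->C; (5,6):dx=-3,dy=-5->C; (5,7):dx=-5,dy=-8->C
  (5,8):dx=+5,dy=+9->C; (5,9):dx=+4,dy=+6->C; (6,7):dx=-2,dy=-3->C; (6,8):dx=+8,dy=+14->C
  (6,9):dx=+7,dy=+11->C; (7,8):dx=+10,dy=+17->C; (7,9):dx=+9,dy=+14->C; (8,9):dx=-1,dy=-3->C
Step 2: C = 31, D = 5, total pairs = 36.
Step 3: tau = (C - D)/(n(n-1)/2) = (31 - 5)/36 = 0.722222.
Step 4: Exact two-sided p-value (enumerate n! = 362880 permutations of y under H0): p = 0.005886.
Step 5: alpha = 0.1. reject H0.

tau_b = 0.7222 (C=31, D=5), p = 0.005886, reject H0.


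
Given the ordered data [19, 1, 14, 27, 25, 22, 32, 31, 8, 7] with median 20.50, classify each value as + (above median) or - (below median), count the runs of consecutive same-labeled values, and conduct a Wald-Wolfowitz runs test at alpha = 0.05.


Step 1: Compute median = 20.50; label A = above, B = below.
Labels in order: BBBAAAAABB  (n_A = 5, n_B = 5)
Step 2: Count runs R = 3.
Step 3: Under H0 (random ordering), E[R] = 2*n_A*n_B/(n_A+n_B) + 1 = 2*5*5/10 + 1 = 6.0000.
        Var[R] = 2*n_A*n_B*(2*n_A*n_B - n_A - n_B) / ((n_A+n_B)^2 * (n_A+n_B-1)) = 2000/900 = 2.2222.
        SD[R] = 1.4907.
Step 4: Continuity-corrected z = (R + 0.5 - E[R]) / SD[R] = (3 + 0.5 - 6.0000) / 1.4907 = -1.6771.
Step 5: Two-sided p-value via normal approximation = 2*(1 - Phi(|z|)) = 0.093533.
Step 6: alpha = 0.05. fail to reject H0.

R = 3, z = -1.6771, p = 0.093533, fail to reject H0.


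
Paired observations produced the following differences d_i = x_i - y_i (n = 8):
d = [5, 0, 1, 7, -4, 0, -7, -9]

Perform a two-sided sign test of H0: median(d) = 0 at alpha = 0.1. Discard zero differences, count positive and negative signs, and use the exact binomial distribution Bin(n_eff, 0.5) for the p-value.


Step 1: Discard zero differences. Original n = 8; n_eff = number of nonzero differences = 6.
Nonzero differences (with sign): +5, +1, +7, -4, -7, -9
Step 2: Count signs: positive = 3, negative = 3.
Step 3: Under H0: P(positive) = 0.5, so the number of positives S ~ Bin(6, 0.5).
Step 4: Two-sided exact p-value = sum of Bin(6,0.5) probabilities at or below the observed probability = 1.000000.
Step 5: alpha = 0.1. fail to reject H0.

n_eff = 6, pos = 3, neg = 3, p = 1.000000, fail to reject H0.


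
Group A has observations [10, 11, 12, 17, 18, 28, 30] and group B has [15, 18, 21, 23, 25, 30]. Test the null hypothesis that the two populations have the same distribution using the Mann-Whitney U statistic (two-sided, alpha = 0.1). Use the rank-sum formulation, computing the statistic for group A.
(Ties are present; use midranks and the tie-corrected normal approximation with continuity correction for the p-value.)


Step 1: Combine and sort all 13 observations; assign midranks.
sorted (value, group): (10,X), (11,X), (12,X), (15,Y), (17,X), (18,X), (18,Y), (21,Y), (23,Y), (25,Y), (28,X), (30,X), (30,Y)
ranks: 10->1, 11->2, 12->3, 15->4, 17->5, 18->6.5, 18->6.5, 21->8, 23->9, 25->10, 28->11, 30->12.5, 30->12.5
Step 2: Rank sum for X: R1 = 1 + 2 + 3 + 5 + 6.5 + 11 + 12.5 = 41.
Step 3: U_X = R1 - n1(n1+1)/2 = 41 - 7*8/2 = 41 - 28 = 13.
       U_Y = n1*n2 - U_X = 42 - 13 = 29.
Step 4: Ties are present, so use the tie-corrected normal approximation (with continuity correction) for the p-value.
Step 5: p-value = 0.282651; compare to alpha = 0.1. fail to reject H0.

U_X = 13, p = 0.282651, fail to reject H0 at alpha = 0.1.


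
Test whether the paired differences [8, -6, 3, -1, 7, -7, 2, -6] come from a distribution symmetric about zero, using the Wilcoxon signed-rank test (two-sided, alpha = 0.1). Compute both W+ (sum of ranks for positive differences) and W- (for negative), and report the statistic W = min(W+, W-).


Step 1: Drop any zero differences (none here) and take |d_i|.
|d| = [8, 6, 3, 1, 7, 7, 2, 6]
Step 2: Midrank |d_i| (ties get averaged ranks).
ranks: |8|->8, |6|->4.5, |3|->3, |1|->1, |7|->6.5, |7|->6.5, |2|->2, |6|->4.5
Step 3: Attach original signs; sum ranks with positive sign and with negative sign.
W+ = 8 + 3 + 6.5 + 2 = 19.5
W- = 4.5 + 1 + 6.5 + 4.5 = 16.5
(Check: W+ + W- = 36 should equal n(n+1)/2 = 36.)
Step 4: Test statistic W = min(W+, W-) = 16.5.
Step 5: Ties in |d|, so use the tie-corrected normal approximation.
        E[W] = n(n+1)/4 = 8*9/4 = 18.
        Tie groups: |d|=6 (t=2), |d|=7 (t=2); sum(t^3 - t) = 12.
        Var[W] = n(n+1)(2n+1)/24 - sum(t^3-t)/48 = 1224/24 - 12/48 = 50.75.
        z = (W - E[W]) / sqrt(Var[W]) = (16.5 - 18) / 7.1239 = -0.2106.
        Two-sided p = 2*Phi(z) = 0.833232.
Step 6: alpha = 0.1. fail to reject H0.

W+ = 19.5, W- = 16.5, W = min = 16.5, p = 0.833232, fail to reject H0.


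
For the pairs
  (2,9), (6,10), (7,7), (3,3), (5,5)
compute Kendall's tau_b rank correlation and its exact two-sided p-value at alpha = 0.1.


Step 1: Enumerate the 10 unordered pairs (i,j) with i<j and classify each by sign(x_j-x_i) * sign(y_j-y_i).
  (1,2):dx=+4,dy=+1->C; (1,3):dx=+5,dy=-2->D; (1,4):dx=+1,dy=-6->D; (1,5):dx=+3,dy=-4->D
  (2,3):dx=+1,dy=-3->D; (2,4):dx=-3,dy=-7->C; (2,5):dx=-1,dy=-5->C; (3,4):dx=-4,dy=-4->C
  (3,5):dx=-2,dy=-2->C; (4,5):dx=+2,dy=+2->C
Step 2: C = 6, D = 4, total pairs = 10.
Step 3: tau = (C - D)/(n(n-1)/2) = (6 - 4)/10 = 0.200000.
Step 4: Exact two-sided p-value (enumerate n! = 120 permutations of y under H0): p = 0.816667.
Step 5: alpha = 0.1. fail to reject H0.

tau_b = 0.2000 (C=6, D=4), p = 0.816667, fail to reject H0.


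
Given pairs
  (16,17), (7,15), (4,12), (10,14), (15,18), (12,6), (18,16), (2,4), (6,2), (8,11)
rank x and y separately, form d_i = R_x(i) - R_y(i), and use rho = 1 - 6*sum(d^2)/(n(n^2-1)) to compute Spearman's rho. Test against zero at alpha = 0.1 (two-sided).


Step 1: Rank x and y separately (midranks; no ties here).
rank(x): 16->9, 7->4, 4->2, 10->6, 15->8, 12->7, 18->10, 2->1, 6->3, 8->5
rank(y): 17->9, 15->7, 12->5, 14->6, 18->10, 6->3, 16->8, 4->2, 2->1, 11->4
Step 2: d_i = R_x(i) - R_y(i); compute d_i^2.
  (9-9)^2=0, (4-7)^2=9, (2-5)^2=9, (6-6)^2=0, (8-10)^2=4, (7-3)^2=16, (10-8)^2=4, (1-2)^2=1, (3-1)^2=4, (5-4)^2=1
sum(d^2) = 48.
Step 3: rho = 1 - 6*48 / (10*(10^2 - 1)) = 1 - 288/990 = 0.709091.
Step 4: Under H0, t = rho * sqrt((n-2)/(1-rho^2)) = 2.8444 ~ t(8).
Step 5: Two-sided p-value from the t-distribution with 8 df = 0.021666.
Step 6: alpha = 0.1. reject H0.

rho = 0.7091, p = 0.021666, reject H0 at alpha = 0.1.


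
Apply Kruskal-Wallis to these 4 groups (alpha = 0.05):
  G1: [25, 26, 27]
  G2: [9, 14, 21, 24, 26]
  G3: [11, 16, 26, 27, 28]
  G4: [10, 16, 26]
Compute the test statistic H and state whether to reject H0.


Step 1: Combine all N = 16 observations and assign midranks.
sorted (value, group, rank): (9,G2,1), (10,G4,2), (11,G3,3), (14,G2,4), (16,G3,5.5), (16,G4,5.5), (21,G2,7), (24,G2,8), (25,G1,9), (26,G1,11.5), (26,G2,11.5), (26,G3,11.5), (26,G4,11.5), (27,G1,14.5), (27,G3,14.5), (28,G3,16)
Step 2: Sum ranks within each group.
R_1 = 35 (n_1 = 3)
R_2 = 31.5 (n_2 = 5)
R_3 = 50.5 (n_3 = 5)
R_4 = 19 (n_4 = 3)
Step 3: H = 12/(N(N+1)) * sum(R_i^2/n_i) - 3(N+1)
     = 12/(16*17) * (35^2/3 + 31.5^2/5 + 50.5^2/5 + 19^2/3) - 3*17
     = 0.044118 * 1237.17 - 51
     = 3.580882.
Step 4: Ties present; correction factor C = 1 - 72/(16^3 - 16) = 0.982353. Corrected H = 3.580882 / 0.982353 = 3.645210.
Step 5: Under H0, H ~ chi^2(3); p-value = 0.302411.
Step 6: alpha = 0.05. fail to reject H0.

H = 3.6452, df = 3, p = 0.302411, fail to reject H0.


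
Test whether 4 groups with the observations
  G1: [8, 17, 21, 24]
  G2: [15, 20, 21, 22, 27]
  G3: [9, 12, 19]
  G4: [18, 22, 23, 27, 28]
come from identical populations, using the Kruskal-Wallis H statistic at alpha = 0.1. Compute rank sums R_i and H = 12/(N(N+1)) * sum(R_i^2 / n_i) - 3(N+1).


Step 1: Combine all N = 17 observations and assign midranks.
sorted (value, group, rank): (8,G1,1), (9,G3,2), (12,G3,3), (15,G2,4), (17,G1,5), (18,G4,6), (19,G3,7), (20,G2,8), (21,G1,9.5), (21,G2,9.5), (22,G2,11.5), (22,G4,11.5), (23,G4,13), (24,G1,14), (27,G2,15.5), (27,G4,15.5), (28,G4,17)
Step 2: Sum ranks within each group.
R_1 = 29.5 (n_1 = 4)
R_2 = 48.5 (n_2 = 5)
R_3 = 12 (n_3 = 3)
R_4 = 63 (n_4 = 5)
Step 3: H = 12/(N(N+1)) * sum(R_i^2/n_i) - 3(N+1)
     = 12/(17*18) * (29.5^2/4 + 48.5^2/5 + 12^2/3 + 63^2/5) - 3*18
     = 0.039216 * 1529.81 - 54
     = 5.992647.
Step 4: Ties present; correction factor C = 1 - 18/(17^3 - 17) = 0.996324. Corrected H = 5.992647 / 0.996324 = 6.014760.
Step 5: Under H0, H ~ chi^2(3); p-value = 0.110894.
Step 6: alpha = 0.1. fail to reject H0.

H = 6.0148, df = 3, p = 0.110894, fail to reject H0.


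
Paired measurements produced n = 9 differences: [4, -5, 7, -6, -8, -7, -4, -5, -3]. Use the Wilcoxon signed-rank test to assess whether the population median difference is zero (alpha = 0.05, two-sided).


Step 1: Drop any zero differences (none here) and take |d_i|.
|d| = [4, 5, 7, 6, 8, 7, 4, 5, 3]
Step 2: Midrank |d_i| (ties get averaged ranks).
ranks: |4|->2.5, |5|->4.5, |7|->7.5, |6|->6, |8|->9, |7|->7.5, |4|->2.5, |5|->4.5, |3|->1
Step 3: Attach original signs; sum ranks with positive sign and with negative sign.
W+ = 2.5 + 7.5 = 10
W- = 4.5 + 6 + 9 + 7.5 + 2.5 + 4.5 + 1 = 35
(Check: W+ + W- = 45 should equal n(n+1)/2 = 45.)
Step 4: Test statistic W = min(W+, W-) = 10.
Step 5: Ties in |d|, so use the tie-corrected normal approximation.
        E[W] = n(n+1)/4 = 9*10/4 = 22.5.
        Tie groups: |d|=4 (t=2), |d|=5 (t=2), |d|=7 (t=2); sum(t^3 - t) = 18.
        Var[W] = n(n+1)(2n+1)/24 - sum(t^3-t)/48 = 1710/24 - 18/48 = 70.875.
        z = (W - E[W]) / sqrt(Var[W]) = (10 - 22.5) / 8.4187 = -1.4848.
        Two-sided p = 2*Phi(z) = 0.137601.
Step 6: alpha = 0.05. fail to reject H0.

W+ = 10, W- = 35, W = min = 10, p = 0.137601, fail to reject H0.


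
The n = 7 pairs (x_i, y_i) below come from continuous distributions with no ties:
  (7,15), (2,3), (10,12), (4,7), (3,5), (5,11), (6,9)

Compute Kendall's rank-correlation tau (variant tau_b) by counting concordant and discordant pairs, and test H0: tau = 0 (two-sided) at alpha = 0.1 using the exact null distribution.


Step 1: Enumerate the 21 unordered pairs (i,j) with i<j and classify each by sign(x_j-x_i) * sign(y_j-y_i).
  (1,2):dx=-5,dy=-12->C; (1,3):dx=+3,dy=-3->D; (1,4):dx=-3,dy=-8->C; (1,5):dx=-4,dy=-10->C
  (1,6):dx=-2,dy=-4->C; (1,7):dx=-1,dy=-6->C; (2,3):dx=+8,dy=+9->C; (2,4):dx=+2,dy=+4->C
  (2,5):dx=+1,dy=+2->C; (2,6):dx=+3,dy=+8->C; (2,7):dx=+4,dy=+6->C; (3,4):dx=-6,dy=-5->C
  (3,5):dx=-7,dy=-7->C; (3,6):dx=-5,dy=-1->C; (3,7):dx=-4,dy=-3->C; (4,5):dx=-1,dy=-2->C
  (4,6):dx=+1,dy=+4->C; (4,7):dx=+2,dy=+2->C; (5,6):dx=+2,dy=+6->C; (5,7):dx=+3,dy=+4->C
  (6,7):dx=+1,dy=-2->D
Step 2: C = 19, D = 2, total pairs = 21.
Step 3: tau = (C - D)/(n(n-1)/2) = (19 - 2)/21 = 0.809524.
Step 4: Exact two-sided p-value (enumerate n! = 5040 permutations of y under H0): p = 0.010714.
Step 5: alpha = 0.1. reject H0.

tau_b = 0.8095 (C=19, D=2), p = 0.010714, reject H0.


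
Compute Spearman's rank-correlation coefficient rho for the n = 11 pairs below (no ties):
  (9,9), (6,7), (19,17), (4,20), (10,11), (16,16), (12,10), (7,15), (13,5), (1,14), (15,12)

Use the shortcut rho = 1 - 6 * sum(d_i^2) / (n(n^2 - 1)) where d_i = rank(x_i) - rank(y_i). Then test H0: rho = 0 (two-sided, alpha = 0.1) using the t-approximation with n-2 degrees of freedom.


Step 1: Rank x and y separately (midranks; no ties here).
rank(x): 9->5, 6->3, 19->11, 4->2, 10->6, 16->10, 12->7, 7->4, 13->8, 1->1, 15->9
rank(y): 9->3, 7->2, 17->10, 20->11, 11->5, 16->9, 10->4, 15->8, 5->1, 14->7, 12->6
Step 2: d_i = R_x(i) - R_y(i); compute d_i^2.
  (5-3)^2=4, (3-2)^2=1, (11-10)^2=1, (2-11)^2=81, (6-5)^2=1, (10-9)^2=1, (7-4)^2=9, (4-8)^2=16, (8-1)^2=49, (1-7)^2=36, (9-6)^2=9
sum(d^2) = 208.
Step 3: rho = 1 - 6*208 / (11*(11^2 - 1)) = 1 - 1248/1320 = 0.054545.
Step 4: Under H0, t = rho * sqrt((n-2)/(1-rho^2)) = 0.1639 ~ t(9).
Step 5: Two-sided p-value from the t-distribution with 9 df = 0.873447.
Step 6: alpha = 0.1. fail to reject H0.

rho = 0.0545, p = 0.873447, fail to reject H0 at alpha = 0.1.


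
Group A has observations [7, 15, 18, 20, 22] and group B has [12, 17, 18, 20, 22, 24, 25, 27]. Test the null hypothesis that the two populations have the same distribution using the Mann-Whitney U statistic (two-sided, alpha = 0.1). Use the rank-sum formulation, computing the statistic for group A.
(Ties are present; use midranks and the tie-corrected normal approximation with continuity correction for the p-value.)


Step 1: Combine and sort all 13 observations; assign midranks.
sorted (value, group): (7,X), (12,Y), (15,X), (17,Y), (18,X), (18,Y), (20,X), (20,Y), (22,X), (22,Y), (24,Y), (25,Y), (27,Y)
ranks: 7->1, 12->2, 15->3, 17->4, 18->5.5, 18->5.5, 20->7.5, 20->7.5, 22->9.5, 22->9.5, 24->11, 25->12, 27->13
Step 2: Rank sum for X: R1 = 1 + 3 + 5.5 + 7.5 + 9.5 = 26.5.
Step 3: U_X = R1 - n1(n1+1)/2 = 26.5 - 5*6/2 = 26.5 - 15 = 11.5.
       U_Y = n1*n2 - U_X = 40 - 11.5 = 28.5.
Step 4: Ties are present, so use the tie-corrected normal approximation (with continuity correction) for the p-value.
Step 5: p-value = 0.239620; compare to alpha = 0.1. fail to reject H0.

U_X = 11.5, p = 0.239620, fail to reject H0 at alpha = 0.1.


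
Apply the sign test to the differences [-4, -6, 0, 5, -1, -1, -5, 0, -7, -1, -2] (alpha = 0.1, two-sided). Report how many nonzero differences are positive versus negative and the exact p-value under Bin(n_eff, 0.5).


Step 1: Discard zero differences. Original n = 11; n_eff = number of nonzero differences = 9.
Nonzero differences (with sign): -4, -6, +5, -1, -1, -5, -7, -1, -2
Step 2: Count signs: positive = 1, negative = 8.
Step 3: Under H0: P(positive) = 0.5, so the number of positives S ~ Bin(9, 0.5).
Step 4: Two-sided exact p-value = sum of Bin(9,0.5) probabilities at or below the observed probability = 0.039062.
Step 5: alpha = 0.1. reject H0.

n_eff = 9, pos = 1, neg = 8, p = 0.039062, reject H0.


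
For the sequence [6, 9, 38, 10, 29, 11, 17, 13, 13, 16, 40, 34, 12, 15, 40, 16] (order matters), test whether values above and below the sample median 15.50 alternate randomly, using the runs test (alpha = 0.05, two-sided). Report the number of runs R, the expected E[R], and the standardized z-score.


Step 1: Compute median = 15.50; label A = above, B = below.
Labels in order: BBABABABBAAABBAA  (n_A = 8, n_B = 8)
Step 2: Count runs R = 10.
Step 3: Under H0 (random ordering), E[R] = 2*n_A*n_B/(n_A+n_B) + 1 = 2*8*8/16 + 1 = 9.0000.
        Var[R] = 2*n_A*n_B*(2*n_A*n_B - n_A - n_B) / ((n_A+n_B)^2 * (n_A+n_B-1)) = 14336/3840 = 3.7333.
        SD[R] = 1.9322.
Step 4: Continuity-corrected z = (R - 0.5 - E[R]) / SD[R] = (10 - 0.5 - 9.0000) / 1.9322 = 0.2588.
Step 5: Two-sided p-value via normal approximation = 2*(1 - Phi(|z|)) = 0.795809.
Step 6: alpha = 0.05. fail to reject H0.

R = 10, z = 0.2588, p = 0.795809, fail to reject H0.


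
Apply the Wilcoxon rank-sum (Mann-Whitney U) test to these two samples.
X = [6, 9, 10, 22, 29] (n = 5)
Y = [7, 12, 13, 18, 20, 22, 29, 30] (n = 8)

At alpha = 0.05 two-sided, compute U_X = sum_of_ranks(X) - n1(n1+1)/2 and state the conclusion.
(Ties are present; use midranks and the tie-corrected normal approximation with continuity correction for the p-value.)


Step 1: Combine and sort all 13 observations; assign midranks.
sorted (value, group): (6,X), (7,Y), (9,X), (10,X), (12,Y), (13,Y), (18,Y), (20,Y), (22,X), (22,Y), (29,X), (29,Y), (30,Y)
ranks: 6->1, 7->2, 9->3, 10->4, 12->5, 13->6, 18->7, 20->8, 22->9.5, 22->9.5, 29->11.5, 29->11.5, 30->13
Step 2: Rank sum for X: R1 = 1 + 3 + 4 + 9.5 + 11.5 = 29.
Step 3: U_X = R1 - n1(n1+1)/2 = 29 - 5*6/2 = 29 - 15 = 14.
       U_Y = n1*n2 - U_X = 40 - 14 = 26.
Step 4: Ties are present, so use the tie-corrected normal approximation (with continuity correction) for the p-value.
Step 5: p-value = 0.419471; compare to alpha = 0.05. fail to reject H0.

U_X = 14, p = 0.419471, fail to reject H0 at alpha = 0.05.


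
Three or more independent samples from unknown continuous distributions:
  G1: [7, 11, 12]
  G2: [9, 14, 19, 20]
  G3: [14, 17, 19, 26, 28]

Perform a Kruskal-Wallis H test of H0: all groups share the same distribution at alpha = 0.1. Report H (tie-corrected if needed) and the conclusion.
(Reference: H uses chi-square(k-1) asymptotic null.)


Step 1: Combine all N = 12 observations and assign midranks.
sorted (value, group, rank): (7,G1,1), (9,G2,2), (11,G1,3), (12,G1,4), (14,G2,5.5), (14,G3,5.5), (17,G3,7), (19,G2,8.5), (19,G3,8.5), (20,G2,10), (26,G3,11), (28,G3,12)
Step 2: Sum ranks within each group.
R_1 = 8 (n_1 = 3)
R_2 = 26 (n_2 = 4)
R_3 = 44 (n_3 = 5)
Step 3: H = 12/(N(N+1)) * sum(R_i^2/n_i) - 3(N+1)
     = 12/(12*13) * (8^2/3 + 26^2/4 + 44^2/5) - 3*13
     = 0.076923 * 577.533 - 39
     = 5.425641.
Step 4: Ties present; correction factor C = 1 - 12/(12^3 - 12) = 0.993007. Corrected H = 5.425641 / 0.993007 = 5.463850.
Step 5: Under H0, H ~ chi^2(2); p-value = 0.065094.
Step 6: alpha = 0.1. reject H0.

H = 5.4638, df = 2, p = 0.065094, reject H0.


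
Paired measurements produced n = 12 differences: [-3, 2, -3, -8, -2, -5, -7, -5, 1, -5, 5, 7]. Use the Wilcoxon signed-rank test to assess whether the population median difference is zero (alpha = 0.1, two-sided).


Step 1: Drop any zero differences (none here) and take |d_i|.
|d| = [3, 2, 3, 8, 2, 5, 7, 5, 1, 5, 5, 7]
Step 2: Midrank |d_i| (ties get averaged ranks).
ranks: |3|->4.5, |2|->2.5, |3|->4.5, |8|->12, |2|->2.5, |5|->7.5, |7|->10.5, |5|->7.5, |1|->1, |5|->7.5, |5|->7.5, |7|->10.5
Step 3: Attach original signs; sum ranks with positive sign and with negative sign.
W+ = 2.5 + 1 + 7.5 + 10.5 = 21.5
W- = 4.5 + 4.5 + 12 + 2.5 + 7.5 + 10.5 + 7.5 + 7.5 = 56.5
(Check: W+ + W- = 78 should equal n(n+1)/2 = 78.)
Step 4: Test statistic W = min(W+, W-) = 21.5.
Step 5: Ties in |d|, so use the tie-corrected normal approximation.
        E[W] = n(n+1)/4 = 12*13/4 = 39.
        Tie groups: |d|=2 (t=2), |d|=3 (t=2), |d|=5 (t=4), |d|=7 (t=2); sum(t^3 - t) = 78.
        Var[W] = n(n+1)(2n+1)/24 - sum(t^3-t)/48 = 3900/24 - 78/48 = 160.875.
        z = (W - E[W]) / sqrt(Var[W]) = (21.5 - 39) / 12.6837 = -1.3797.
        Two-sided p = 2*Phi(z) = 0.167670.
Step 6: alpha = 0.1. fail to reject H0.

W+ = 21.5, W- = 56.5, W = min = 21.5, p = 0.167670, fail to reject H0.


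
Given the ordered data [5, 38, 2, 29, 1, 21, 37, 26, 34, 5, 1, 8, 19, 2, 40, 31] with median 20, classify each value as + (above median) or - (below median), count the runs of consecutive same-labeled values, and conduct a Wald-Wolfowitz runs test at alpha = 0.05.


Step 1: Compute median = 20; label A = above, B = below.
Labels in order: BABABAAAABBBBBAA  (n_A = 8, n_B = 8)
Step 2: Count runs R = 8.
Step 3: Under H0 (random ordering), E[R] = 2*n_A*n_B/(n_A+n_B) + 1 = 2*8*8/16 + 1 = 9.0000.
        Var[R] = 2*n_A*n_B*(2*n_A*n_B - n_A - n_B) / ((n_A+n_B)^2 * (n_A+n_B-1)) = 14336/3840 = 3.7333.
        SD[R] = 1.9322.
Step 4: Continuity-corrected z = (R + 0.5 - E[R]) / SD[R] = (8 + 0.5 - 9.0000) / 1.9322 = -0.2588.
Step 5: Two-sided p-value via normal approximation = 2*(1 - Phi(|z|)) = 0.795809.
Step 6: alpha = 0.05. fail to reject H0.

R = 8, z = -0.2588, p = 0.795809, fail to reject H0.


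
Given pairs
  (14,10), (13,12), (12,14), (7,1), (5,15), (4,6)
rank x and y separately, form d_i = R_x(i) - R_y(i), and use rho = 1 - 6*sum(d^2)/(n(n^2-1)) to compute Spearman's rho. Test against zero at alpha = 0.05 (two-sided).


Step 1: Rank x and y separately (midranks; no ties here).
rank(x): 14->6, 13->5, 12->4, 7->3, 5->2, 4->1
rank(y): 10->3, 12->4, 14->5, 1->1, 15->6, 6->2
Step 2: d_i = R_x(i) - R_y(i); compute d_i^2.
  (6-3)^2=9, (5-4)^2=1, (4-5)^2=1, (3-1)^2=4, (2-6)^2=16, (1-2)^2=1
sum(d^2) = 32.
Step 3: rho = 1 - 6*32 / (6*(6^2 - 1)) = 1 - 192/210 = 0.085714.
Step 4: Under H0, t = rho * sqrt((n-2)/(1-rho^2)) = 0.1721 ~ t(4).
Step 5: Two-sided p-value from the t-distribution with 4 df = 0.871743.
Step 6: alpha = 0.05. fail to reject H0.

rho = 0.0857, p = 0.871743, fail to reject H0 at alpha = 0.05.


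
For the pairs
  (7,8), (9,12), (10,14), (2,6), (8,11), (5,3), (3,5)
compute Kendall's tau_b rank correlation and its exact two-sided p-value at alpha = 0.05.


Step 1: Enumerate the 21 unordered pairs (i,j) with i<j and classify each by sign(x_j-x_i) * sign(y_j-y_i).
  (1,2):dx=+2,dy=+4->C; (1,3):dx=+3,dy=+6->C; (1,4):dx=-5,dy=-2->C; (1,5):dx=+1,dy=+3->C
  (1,6):dx=-2,dy=-5->C; (1,7):dx=-4,dy=-3->C; (2,3):dx=+1,dy=+2->C; (2,4):dx=-7,dy=-6->C
  (2,5):dx=-1,dy=-1->C; (2,6):dx=-4,dy=-9->C; (2,7):dx=-6,dy=-7->C; (3,4):dx=-8,dy=-8->C
  (3,5):dx=-2,dy=-3->C; (3,6):dx=-5,dy=-11->C; (3,7):dx=-7,dy=-9->C; (4,5):dx=+6,dy=+5->C
  (4,6):dx=+3,dy=-3->D; (4,7):dx=+1,dy=-1->D; (5,6):dx=-3,dy=-8->C; (5,7):dx=-5,dy=-6->C
  (6,7):dx=-2,dy=+2->D
Step 2: C = 18, D = 3, total pairs = 21.
Step 3: tau = (C - D)/(n(n-1)/2) = (18 - 3)/21 = 0.714286.
Step 4: Exact two-sided p-value (enumerate n! = 5040 permutations of y under H0): p = 0.030159.
Step 5: alpha = 0.05. reject H0.

tau_b = 0.7143 (C=18, D=3), p = 0.030159, reject H0.


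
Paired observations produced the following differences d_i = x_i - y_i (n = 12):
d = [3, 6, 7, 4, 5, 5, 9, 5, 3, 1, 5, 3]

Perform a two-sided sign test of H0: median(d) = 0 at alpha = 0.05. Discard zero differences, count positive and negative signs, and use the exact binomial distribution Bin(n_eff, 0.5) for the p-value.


Step 1: Discard zero differences. Original n = 12; n_eff = number of nonzero differences = 12.
Nonzero differences (with sign): +3, +6, +7, +4, +5, +5, +9, +5, +3, +1, +5, +3
Step 2: Count signs: positive = 12, negative = 0.
Step 3: Under H0: P(positive) = 0.5, so the number of positives S ~ Bin(12, 0.5).
Step 4: Two-sided exact p-value = sum of Bin(12,0.5) probabilities at or below the observed probability = 0.000488.
Step 5: alpha = 0.05. reject H0.

n_eff = 12, pos = 12, neg = 0, p = 0.000488, reject H0.


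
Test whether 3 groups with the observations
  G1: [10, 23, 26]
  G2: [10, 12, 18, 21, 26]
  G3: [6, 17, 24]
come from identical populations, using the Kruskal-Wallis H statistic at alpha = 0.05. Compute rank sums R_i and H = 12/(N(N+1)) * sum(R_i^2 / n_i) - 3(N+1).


Step 1: Combine all N = 11 observations and assign midranks.
sorted (value, group, rank): (6,G3,1), (10,G1,2.5), (10,G2,2.5), (12,G2,4), (17,G3,5), (18,G2,6), (21,G2,7), (23,G1,8), (24,G3,9), (26,G1,10.5), (26,G2,10.5)
Step 2: Sum ranks within each group.
R_1 = 21 (n_1 = 3)
R_2 = 30 (n_2 = 5)
R_3 = 15 (n_3 = 3)
Step 3: H = 12/(N(N+1)) * sum(R_i^2/n_i) - 3(N+1)
     = 12/(11*12) * (21^2/3 + 30^2/5 + 15^2/3) - 3*12
     = 0.090909 * 402 - 36
     = 0.545455.
Step 4: Ties present; correction factor C = 1 - 12/(11^3 - 11) = 0.990909. Corrected H = 0.545455 / 0.990909 = 0.550459.
Step 5: Under H0, H ~ chi^2(2); p-value = 0.759398.
Step 6: alpha = 0.05. fail to reject H0.

H = 0.5505, df = 2, p = 0.759398, fail to reject H0.


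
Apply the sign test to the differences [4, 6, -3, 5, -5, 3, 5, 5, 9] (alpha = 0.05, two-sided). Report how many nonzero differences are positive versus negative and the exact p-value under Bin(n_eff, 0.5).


Step 1: Discard zero differences. Original n = 9; n_eff = number of nonzero differences = 9.
Nonzero differences (with sign): +4, +6, -3, +5, -5, +3, +5, +5, +9
Step 2: Count signs: positive = 7, negative = 2.
Step 3: Under H0: P(positive) = 0.5, so the number of positives S ~ Bin(9, 0.5).
Step 4: Two-sided exact p-value = sum of Bin(9,0.5) probabilities at or below the observed probability = 0.179688.
Step 5: alpha = 0.05. fail to reject H0.

n_eff = 9, pos = 7, neg = 2, p = 0.179688, fail to reject H0.


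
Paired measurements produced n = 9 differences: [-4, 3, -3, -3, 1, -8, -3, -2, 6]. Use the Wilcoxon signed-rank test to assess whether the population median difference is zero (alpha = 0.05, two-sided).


Step 1: Drop any zero differences (none here) and take |d_i|.
|d| = [4, 3, 3, 3, 1, 8, 3, 2, 6]
Step 2: Midrank |d_i| (ties get averaged ranks).
ranks: |4|->7, |3|->4.5, |3|->4.5, |3|->4.5, |1|->1, |8|->9, |3|->4.5, |2|->2, |6|->8
Step 3: Attach original signs; sum ranks with positive sign and with negative sign.
W+ = 4.5 + 1 + 8 = 13.5
W- = 7 + 4.5 + 4.5 + 9 + 4.5 + 2 = 31.5
(Check: W+ + W- = 45 should equal n(n+1)/2 = 45.)
Step 4: Test statistic W = min(W+, W-) = 13.5.
Step 5: Ties in |d|, so use the tie-corrected normal approximation.
        E[W] = n(n+1)/4 = 9*10/4 = 22.5.
        Tie groups: |d|=3 (t=4); sum(t^3 - t) = 60.
        Var[W] = n(n+1)(2n+1)/24 - sum(t^3-t)/48 = 1710/24 - 60/48 = 70.
        z = (W - E[W]) / sqrt(Var[W]) = (13.5 - 22.5) / 8.3666 = -1.0757.
        Two-sided p = 2*Phi(z) = 0.282059.
Step 6: alpha = 0.05. fail to reject H0.

W+ = 13.5, W- = 31.5, W = min = 13.5, p = 0.282059, fail to reject H0.


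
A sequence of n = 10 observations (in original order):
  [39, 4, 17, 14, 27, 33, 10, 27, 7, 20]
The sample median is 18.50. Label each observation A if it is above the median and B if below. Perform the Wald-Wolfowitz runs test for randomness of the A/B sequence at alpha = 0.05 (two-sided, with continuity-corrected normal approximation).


Step 1: Compute median = 18.50; label A = above, B = below.
Labels in order: ABBBAABABA  (n_A = 5, n_B = 5)
Step 2: Count runs R = 7.
Step 3: Under H0 (random ordering), E[R] = 2*n_A*n_B/(n_A+n_B) + 1 = 2*5*5/10 + 1 = 6.0000.
        Var[R] = 2*n_A*n_B*(2*n_A*n_B - n_A - n_B) / ((n_A+n_B)^2 * (n_A+n_B-1)) = 2000/900 = 2.2222.
        SD[R] = 1.4907.
Step 4: Continuity-corrected z = (R - 0.5 - E[R]) / SD[R] = (7 - 0.5 - 6.0000) / 1.4907 = 0.3354.
Step 5: Two-sided p-value via normal approximation = 2*(1 - Phi(|z|)) = 0.737316.
Step 6: alpha = 0.05. fail to reject H0.

R = 7, z = 0.3354, p = 0.737316, fail to reject H0.


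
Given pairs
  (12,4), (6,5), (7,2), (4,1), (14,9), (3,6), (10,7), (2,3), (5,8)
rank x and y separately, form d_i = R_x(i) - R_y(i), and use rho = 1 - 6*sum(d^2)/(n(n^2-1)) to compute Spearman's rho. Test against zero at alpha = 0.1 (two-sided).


Step 1: Rank x and y separately (midranks; no ties here).
rank(x): 12->8, 6->5, 7->6, 4->3, 14->9, 3->2, 10->7, 2->1, 5->4
rank(y): 4->4, 5->5, 2->2, 1->1, 9->9, 6->6, 7->7, 3->3, 8->8
Step 2: d_i = R_x(i) - R_y(i); compute d_i^2.
  (8-4)^2=16, (5-5)^2=0, (6-2)^2=16, (3-1)^2=4, (9-9)^2=0, (2-6)^2=16, (7-7)^2=0, (1-3)^2=4, (4-8)^2=16
sum(d^2) = 72.
Step 3: rho = 1 - 6*72 / (9*(9^2 - 1)) = 1 - 432/720 = 0.400000.
Step 4: Under H0, t = rho * sqrt((n-2)/(1-rho^2)) = 1.1547 ~ t(7).
Step 5: Two-sided p-value from the t-distribution with 7 df = 0.286105.
Step 6: alpha = 0.1. fail to reject H0.

rho = 0.4000, p = 0.286105, fail to reject H0 at alpha = 0.1.


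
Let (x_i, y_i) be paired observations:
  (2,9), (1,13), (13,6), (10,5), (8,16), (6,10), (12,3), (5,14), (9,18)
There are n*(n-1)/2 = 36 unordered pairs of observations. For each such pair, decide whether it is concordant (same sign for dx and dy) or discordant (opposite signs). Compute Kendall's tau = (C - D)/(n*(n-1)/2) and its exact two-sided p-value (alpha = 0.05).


Step 1: Enumerate the 36 unordered pairs (i,j) with i<j and classify each by sign(x_j-x_i) * sign(y_j-y_i).
  (1,2):dx=-1,dy=+4->D; (1,3):dx=+11,dy=-3->D; (1,4):dx=+8,dy=-4->D; (1,5):dx=+6,dy=+7->C
  (1,6):dx=+4,dy=+1->C; (1,7):dx=+10,dy=-6->D; (1,8):dx=+3,dy=+5->C; (1,9):dx=+7,dy=+9->C
  (2,3):dx=+12,dy=-7->D; (2,4):dx=+9,dy=-8->D; (2,5):dx=+7,dy=+3->C; (2,6):dx=+5,dy=-3->D
  (2,7):dx=+11,dy=-10->D; (2,8):dx=+4,dy=+1->C; (2,9):dx=+8,dy=+5->C; (3,4):dx=-3,dy=-1->C
  (3,5):dx=-5,dy=+10->D; (3,6):dx=-7,dy=+4->D; (3,7):dx=-1,dy=-3->C; (3,8):dx=-8,dy=+8->D
  (3,9):dx=-4,dy=+12->D; (4,5):dx=-2,dy=+11->D; (4,6):dx=-4,dy=+5->D; (4,7):dx=+2,dy=-2->D
  (4,8):dx=-5,dy=+9->D; (4,9):dx=-1,dy=+13->D; (5,6):dx=-2,dy=-6->C; (5,7):dx=+4,dy=-13->D
  (5,8):dx=-3,dy=-2->C; (5,9):dx=+1,dy=+2->C; (6,7):dx=+6,dy=-7->D; (6,8):dx=-1,dy=+4->D
  (6,9):dx=+3,dy=+8->C; (7,8):dx=-7,dy=+11->D; (7,9):dx=-3,dy=+15->D; (8,9):dx=+4,dy=+4->C
Step 2: C = 14, D = 22, total pairs = 36.
Step 3: tau = (C - D)/(n(n-1)/2) = (14 - 22)/36 = -0.222222.
Step 4: Exact two-sided p-value (enumerate n! = 362880 permutations of y under H0): p = 0.476709.
Step 5: alpha = 0.05. fail to reject H0.

tau_b = -0.2222 (C=14, D=22), p = 0.476709, fail to reject H0.


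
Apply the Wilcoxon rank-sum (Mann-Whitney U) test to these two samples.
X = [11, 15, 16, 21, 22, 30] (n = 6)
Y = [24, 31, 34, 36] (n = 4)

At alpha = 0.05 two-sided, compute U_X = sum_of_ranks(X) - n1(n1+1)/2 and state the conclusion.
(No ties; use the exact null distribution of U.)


Step 1: Combine and sort all 10 observations; assign midranks.
sorted (value, group): (11,X), (15,X), (16,X), (21,X), (22,X), (24,Y), (30,X), (31,Y), (34,Y), (36,Y)
ranks: 11->1, 15->2, 16->3, 21->4, 22->5, 24->6, 30->7, 31->8, 34->9, 36->10
Step 2: Rank sum for X: R1 = 1 + 2 + 3 + 4 + 5 + 7 = 22.
Step 3: U_X = R1 - n1(n1+1)/2 = 22 - 6*7/2 = 22 - 21 = 1.
       U_Y = n1*n2 - U_X = 24 - 1 = 23.
Step 4: No ties, so the exact null distribution of U (based on enumerating the C(10,6) = 210 equally likely rank assignments) gives the two-sided p-value.
Step 5: p-value = 0.019048; compare to alpha = 0.05. reject H0.

U_X = 1, p = 0.019048, reject H0 at alpha = 0.05.


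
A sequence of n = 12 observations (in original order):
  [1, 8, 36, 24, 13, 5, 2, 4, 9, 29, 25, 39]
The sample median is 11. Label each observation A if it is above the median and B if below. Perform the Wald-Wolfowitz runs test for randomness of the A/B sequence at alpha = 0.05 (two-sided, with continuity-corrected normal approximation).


Step 1: Compute median = 11; label A = above, B = below.
Labels in order: BBAAABBBBAAA  (n_A = 6, n_B = 6)
Step 2: Count runs R = 4.
Step 3: Under H0 (random ordering), E[R] = 2*n_A*n_B/(n_A+n_B) + 1 = 2*6*6/12 + 1 = 7.0000.
        Var[R] = 2*n_A*n_B*(2*n_A*n_B - n_A - n_B) / ((n_A+n_B)^2 * (n_A+n_B-1)) = 4320/1584 = 2.7273.
        SD[R] = 1.6514.
Step 4: Continuity-corrected z = (R + 0.5 - E[R]) / SD[R] = (4 + 0.5 - 7.0000) / 1.6514 = -1.5138.
Step 5: Two-sided p-value via normal approximation = 2*(1 - Phi(|z|)) = 0.130070.
Step 6: alpha = 0.05. fail to reject H0.

R = 4, z = -1.5138, p = 0.130070, fail to reject H0.


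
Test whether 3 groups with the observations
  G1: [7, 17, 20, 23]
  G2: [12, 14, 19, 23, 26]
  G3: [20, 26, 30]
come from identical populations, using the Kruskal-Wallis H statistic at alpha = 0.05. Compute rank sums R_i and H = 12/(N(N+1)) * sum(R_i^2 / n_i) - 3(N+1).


Step 1: Combine all N = 12 observations and assign midranks.
sorted (value, group, rank): (7,G1,1), (12,G2,2), (14,G2,3), (17,G1,4), (19,G2,5), (20,G1,6.5), (20,G3,6.5), (23,G1,8.5), (23,G2,8.5), (26,G2,10.5), (26,G3,10.5), (30,G3,12)
Step 2: Sum ranks within each group.
R_1 = 20 (n_1 = 4)
R_2 = 29 (n_2 = 5)
R_3 = 29 (n_3 = 3)
Step 3: H = 12/(N(N+1)) * sum(R_i^2/n_i) - 3(N+1)
     = 12/(12*13) * (20^2/4 + 29^2/5 + 29^2/3) - 3*13
     = 0.076923 * 548.533 - 39
     = 3.194872.
Step 4: Ties present; correction factor C = 1 - 18/(12^3 - 12) = 0.989510. Corrected H = 3.194872 / 0.989510 = 3.228740.
Step 5: Under H0, H ~ chi^2(2); p-value = 0.199016.
Step 6: alpha = 0.05. fail to reject H0.

H = 3.2287, df = 2, p = 0.199016, fail to reject H0.


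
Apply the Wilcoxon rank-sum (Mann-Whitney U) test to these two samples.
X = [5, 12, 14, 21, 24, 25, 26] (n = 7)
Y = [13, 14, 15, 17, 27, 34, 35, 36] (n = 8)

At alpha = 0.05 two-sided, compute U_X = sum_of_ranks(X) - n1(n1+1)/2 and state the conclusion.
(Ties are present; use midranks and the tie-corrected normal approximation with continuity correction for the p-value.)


Step 1: Combine and sort all 15 observations; assign midranks.
sorted (value, group): (5,X), (12,X), (13,Y), (14,X), (14,Y), (15,Y), (17,Y), (21,X), (24,X), (25,X), (26,X), (27,Y), (34,Y), (35,Y), (36,Y)
ranks: 5->1, 12->2, 13->3, 14->4.5, 14->4.5, 15->6, 17->7, 21->8, 24->9, 25->10, 26->11, 27->12, 34->13, 35->14, 36->15
Step 2: Rank sum for X: R1 = 1 + 2 + 4.5 + 8 + 9 + 10 + 11 = 45.5.
Step 3: U_X = R1 - n1(n1+1)/2 = 45.5 - 7*8/2 = 45.5 - 28 = 17.5.
       U_Y = n1*n2 - U_X = 56 - 17.5 = 38.5.
Step 4: Ties are present, so use the tie-corrected normal approximation (with continuity correction) for the p-value.
Step 5: p-value = 0.246738; compare to alpha = 0.05. fail to reject H0.

U_X = 17.5, p = 0.246738, fail to reject H0 at alpha = 0.05.
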